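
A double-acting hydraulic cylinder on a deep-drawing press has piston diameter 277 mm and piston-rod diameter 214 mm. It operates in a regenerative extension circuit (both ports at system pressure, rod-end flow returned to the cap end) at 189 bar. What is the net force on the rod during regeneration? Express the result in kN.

With equal pressure on both faces, forces on the annular region cancel; the net push is pressure × rod cross-section.
Rod cross-section A_rod = π/4 × (214 mm)² = 35970 mm^2
F = P × A_rod

F ≈ 680 kN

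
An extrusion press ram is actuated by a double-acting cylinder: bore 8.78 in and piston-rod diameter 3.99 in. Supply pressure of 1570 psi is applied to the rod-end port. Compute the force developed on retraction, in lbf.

F ≈ 75400 lbf

Rod-side annular area A_ann = π/4 × (8.78² − 3.99²) = 48.04 in^2
On retraction the pressure acts on the annular area (bore minus rod).
F = P × A_ann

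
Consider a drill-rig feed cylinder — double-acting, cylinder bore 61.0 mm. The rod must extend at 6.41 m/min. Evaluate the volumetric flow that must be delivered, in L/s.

Q ≈ 0.312 L/s

Cap-side area A_cap = π/4 × (61.0 mm)² = 2922 mm^2
Q = A × v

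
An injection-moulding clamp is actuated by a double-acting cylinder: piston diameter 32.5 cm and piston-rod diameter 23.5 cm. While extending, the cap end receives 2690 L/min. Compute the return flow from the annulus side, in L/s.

Q_out ≈ 21.4 L/s

Cap-side area A_cap = π/4 × (32.5 cm)² = 829.6 cm^2
Rod-side annular area A_ann = π/4 × (32.5² − 23.5²) = 395.8 cm^2
Piston speed v = Q_in/A_cap; rod-end outflow Q_out = v × A_ann = Q_in × A_ann/A_cap.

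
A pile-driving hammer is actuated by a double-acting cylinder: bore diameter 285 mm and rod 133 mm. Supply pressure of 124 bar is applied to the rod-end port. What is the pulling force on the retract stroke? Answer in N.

Rod-side annular area A_ann = π/4 × (285² − 133²) = 49900 mm^2
On retraction the pressure acts on the annular area (bore minus rod).
F = P × A_ann

F ≈ 6.19e5 N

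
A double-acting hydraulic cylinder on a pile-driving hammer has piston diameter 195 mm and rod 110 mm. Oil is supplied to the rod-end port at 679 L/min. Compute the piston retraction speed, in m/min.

v ≈ 33.3 m/min

Rod-side annular area A_ann = π/4 × (195² − 110²) = 20360 mm^2
Flow into the rod-end port fills the annular volume.
v = Q / A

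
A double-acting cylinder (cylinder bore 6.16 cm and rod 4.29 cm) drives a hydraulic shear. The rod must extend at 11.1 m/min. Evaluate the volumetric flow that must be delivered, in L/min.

Cap-side area A_cap = π/4 × (6.16 cm)² = 29.80 cm^2
Q = A × v

Q ≈ 33.1 L/min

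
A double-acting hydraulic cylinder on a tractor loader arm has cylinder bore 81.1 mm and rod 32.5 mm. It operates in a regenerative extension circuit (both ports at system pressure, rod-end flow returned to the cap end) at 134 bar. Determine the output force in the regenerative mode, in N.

With equal pressure on both faces, forces on the annular region cancel; the net push is pressure × rod cross-section.
Rod cross-section A_rod = π/4 × (32.5 mm)² = 829.6 mm^2
F = P × A_rod

F ≈ 11100 N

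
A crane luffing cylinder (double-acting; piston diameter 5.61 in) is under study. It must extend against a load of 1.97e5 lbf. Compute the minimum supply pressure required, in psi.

P ≈ 7970 psi

Cap-side area A_cap = π/4 × (5.61 in)² = 24.72 in^2
P = F / A = 1.97e5 lbf / A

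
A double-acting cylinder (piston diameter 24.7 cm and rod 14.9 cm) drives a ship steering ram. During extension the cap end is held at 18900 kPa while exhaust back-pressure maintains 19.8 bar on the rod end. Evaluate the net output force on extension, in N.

Cap-side area A_cap = π/4 × (24.7 cm)² = 479.2 cm^2
Rod-side annular area A_ann = π/4 × (24.7² − 14.9²) = 304.8 cm^2
Net thrust = P_cap·A_cap − P_rod·A_ann = 9.056e5 N − 60350 N

F ≈ 8.45e5 N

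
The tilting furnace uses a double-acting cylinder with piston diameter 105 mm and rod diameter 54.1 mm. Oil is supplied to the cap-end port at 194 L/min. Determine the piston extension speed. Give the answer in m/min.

Cap-side area A_cap = π/4 × (105 mm)² = 8659 mm^2
v = Q / A

v ≈ 22.4 m/min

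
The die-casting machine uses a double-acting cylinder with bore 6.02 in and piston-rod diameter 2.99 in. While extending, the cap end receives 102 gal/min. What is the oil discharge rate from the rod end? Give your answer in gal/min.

Cap-side area A_cap = π/4 × (6.02 in)² = 28.46 in^2
Rod-side annular area A_ann = π/4 × (6.02² − 2.99²) = 21.44 in^2
Piston speed v = Q_in/A_cap; rod-end outflow Q_out = v × A_ann = Q_in × A_ann/A_cap.

Q_out ≈ 76.8 gal/min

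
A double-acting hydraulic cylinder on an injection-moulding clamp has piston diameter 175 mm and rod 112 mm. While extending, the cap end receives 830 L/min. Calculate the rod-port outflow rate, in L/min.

Q_out ≈ 490 L/min

Cap-side area A_cap = π/4 × (175 mm)² = 24050 mm^2
Rod-side annular area A_ann = π/4 × (175² − 112²) = 14200 mm^2
Piston speed v = Q_in/A_cap; rod-end outflow Q_out = v × A_ann = Q_in × A_ann/A_cap.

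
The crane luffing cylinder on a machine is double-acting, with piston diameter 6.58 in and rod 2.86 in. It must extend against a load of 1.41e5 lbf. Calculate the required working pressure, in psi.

P ≈ 4150 psi

Cap-side area A_cap = π/4 × (6.58 in)² = 34.00 in^2
P = F / A = 1.41e5 lbf / A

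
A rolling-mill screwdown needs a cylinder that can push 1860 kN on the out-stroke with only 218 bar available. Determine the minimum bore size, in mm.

D ≈ 330 mm

Extension force acts on the full piston face: F = P × (π/4)D².
D = √(4F / (πP)) = √(4 × 1860 kN / (π × 218 bar))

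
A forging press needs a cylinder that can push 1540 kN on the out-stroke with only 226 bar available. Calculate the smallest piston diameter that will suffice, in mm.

Extension force acts on the full piston face: F = P × (π/4)D².
D = √(4F / (πP)) = √(4 × 1540 kN / (π × 226 bar))

D ≈ 295 mm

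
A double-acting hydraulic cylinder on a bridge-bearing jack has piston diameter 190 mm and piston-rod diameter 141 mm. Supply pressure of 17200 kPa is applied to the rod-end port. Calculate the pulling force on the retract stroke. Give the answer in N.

F ≈ 2.19e5 N

Rod-side annular area A_ann = π/4 × (190² − 141²) = 12740 mm^2
On retraction the pressure acts on the annular area (bore minus rod).
F = P × A_ann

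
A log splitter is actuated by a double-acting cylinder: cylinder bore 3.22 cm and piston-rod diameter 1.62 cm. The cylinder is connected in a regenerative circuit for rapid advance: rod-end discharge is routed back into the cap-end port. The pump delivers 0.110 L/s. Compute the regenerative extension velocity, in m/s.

In regeneration the rod-end outflow joins the pump flow into the cap end, so the net volume the pump must supply per unit advance equals the rod cross-section area.
Rod cross-section A_rod = π/4 × (1.62 cm)² = 2.061 cm^2
v = Q_pump / A_rod

v ≈ 0.534 m/s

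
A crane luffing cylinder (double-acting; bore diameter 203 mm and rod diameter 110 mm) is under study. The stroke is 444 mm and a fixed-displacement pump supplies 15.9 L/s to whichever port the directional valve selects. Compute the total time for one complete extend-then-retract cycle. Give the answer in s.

Cap-side area A_cap = π/4 × (203 mm)² = 32370 mm^2
Rod-side annular area A_ann = π/4 × (203² − 110²) = 22860 mm^2
t_ext = A_cap·L/Q = 0.9038 s
t_ret = A_ann·L/Q = 0.6384 s
t_cycle = t_ext + t_ret

t ≈ 1.54 s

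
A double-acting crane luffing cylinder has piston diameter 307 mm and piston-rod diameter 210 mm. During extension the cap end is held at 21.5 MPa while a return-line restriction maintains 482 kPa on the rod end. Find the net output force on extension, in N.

F ≈ 1.57e6 N

Cap-side area A_cap = π/4 × (307 mm)² = 74020 mm^2
Rod-side annular area A_ann = π/4 × (307² − 210²) = 39390 mm^2
Net thrust = P_cap·A_cap − P_rod·A_ann = 1.591e6 N − 18980 N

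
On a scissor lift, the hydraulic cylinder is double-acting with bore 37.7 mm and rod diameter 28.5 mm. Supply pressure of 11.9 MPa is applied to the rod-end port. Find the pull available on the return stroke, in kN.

Rod-side annular area A_ann = π/4 × (37.7² − 28.5²) = 478.3 mm^2
On retraction the pressure acts on the annular area (bore minus rod).
F = P × A_ann

F ≈ 5.69 kN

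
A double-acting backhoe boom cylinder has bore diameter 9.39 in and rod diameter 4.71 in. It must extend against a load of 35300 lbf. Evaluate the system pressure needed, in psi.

P ≈ 510 psi

Cap-side area A_cap = π/4 × (9.39 in)² = 69.25 in^2
P = F / A = 35300 lbf / A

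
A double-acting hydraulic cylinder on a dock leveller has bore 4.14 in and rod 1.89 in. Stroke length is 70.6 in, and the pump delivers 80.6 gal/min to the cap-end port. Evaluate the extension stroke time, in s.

t ≈ 3.06 s

Cap-side area A_cap = π/4 × (4.14 in)² = 13.46 in^2
Swept volume V = A × L; t = V / Q = A·L / Q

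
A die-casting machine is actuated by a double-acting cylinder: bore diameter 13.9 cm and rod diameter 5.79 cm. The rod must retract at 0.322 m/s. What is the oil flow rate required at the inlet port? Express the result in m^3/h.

Rod-side annular area A_ann = π/4 × (13.9² − 5.79²) = 125.4 cm^2
Q = A × v

Q ≈ 14.5 m^3/h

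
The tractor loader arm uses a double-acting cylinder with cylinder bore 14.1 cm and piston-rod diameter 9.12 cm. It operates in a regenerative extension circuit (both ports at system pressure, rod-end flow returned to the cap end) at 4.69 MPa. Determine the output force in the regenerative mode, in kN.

With equal pressure on both faces, forces on the annular region cancel; the net push is pressure × rod cross-section.
Rod cross-section A_rod = π/4 × (9.12 cm)² = 65.33 cm^2
F = P × A_rod

F ≈ 30.6 kN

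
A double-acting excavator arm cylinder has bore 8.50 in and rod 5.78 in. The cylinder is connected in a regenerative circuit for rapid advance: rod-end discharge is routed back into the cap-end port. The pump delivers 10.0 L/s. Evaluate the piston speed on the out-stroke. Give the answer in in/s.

v ≈ 23.3 in/s

In regeneration the rod-end outflow joins the pump flow into the cap end, so the net volume the pump must supply per unit advance equals the rod cross-section area.
Rod cross-section A_rod = π/4 × (5.78 in)² = 26.24 in^2
v = Q_pump / A_rod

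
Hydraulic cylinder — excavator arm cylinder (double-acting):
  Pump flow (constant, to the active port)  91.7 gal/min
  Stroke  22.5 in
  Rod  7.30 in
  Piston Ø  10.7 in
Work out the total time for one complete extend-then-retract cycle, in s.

Cap-side area A_cap = π/4 × (10.7 in)² = 89.92 in^2
Rod-side annular area A_ann = π/4 × (10.7² − 7.30²) = 48.07 in^2
t_ext = A_cap·L/Q = 5.731 s
t_ret = A_ann·L/Q = 3.063 s
t_cycle = t_ext + t_ret

t ≈ 8.79 s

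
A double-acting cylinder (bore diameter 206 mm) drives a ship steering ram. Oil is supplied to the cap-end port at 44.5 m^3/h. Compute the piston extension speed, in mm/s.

Cap-side area A_cap = π/4 × (206 mm)² = 33330 mm^2
v = Q / A

v ≈ 371 mm/s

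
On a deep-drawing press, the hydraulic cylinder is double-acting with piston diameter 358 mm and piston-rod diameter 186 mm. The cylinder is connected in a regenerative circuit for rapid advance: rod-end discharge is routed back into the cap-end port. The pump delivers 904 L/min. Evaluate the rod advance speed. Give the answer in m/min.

v ≈ 33.3 m/min

In regeneration the rod-end outflow joins the pump flow into the cap end, so the net volume the pump must supply per unit advance equals the rod cross-section area.
Rod cross-section A_rod = π/4 × (186 mm)² = 27170 mm^2
v = Q_pump / A_rod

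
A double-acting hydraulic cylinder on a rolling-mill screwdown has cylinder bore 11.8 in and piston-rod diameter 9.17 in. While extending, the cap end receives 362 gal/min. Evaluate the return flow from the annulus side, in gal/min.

Cap-side area A_cap = π/4 × (11.8 in)² = 109.4 in^2
Rod-side annular area A_ann = π/4 × (11.8² − 9.17²) = 43.32 in^2
Piston speed v = Q_in/A_cap; rod-end outflow Q_out = v × A_ann = Q_in × A_ann/A_cap.

Q_out ≈ 143 gal/min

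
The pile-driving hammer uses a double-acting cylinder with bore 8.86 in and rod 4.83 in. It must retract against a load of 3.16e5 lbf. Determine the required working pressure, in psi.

Rod-side annular area A_ann = π/4 × (8.86² − 4.83²) = 43.33 in^2
Retraction: pressure acts on the annular area.
P = F / A = 3.16e5 lbf / A

P ≈ 7290 psi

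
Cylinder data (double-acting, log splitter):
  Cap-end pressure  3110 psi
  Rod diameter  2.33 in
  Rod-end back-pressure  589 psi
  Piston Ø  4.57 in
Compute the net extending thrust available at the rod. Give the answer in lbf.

Cap-side area A_cap = π/4 × (4.57 in)² = 16.40 in^2
Rod-side annular area A_ann = π/4 × (4.57² − 2.33²) = 12.14 in^2
Net thrust = P_cap·A_cap − P_rod·A_ann = 51010 lbf − 7150 lbf

F ≈ 43900 lbf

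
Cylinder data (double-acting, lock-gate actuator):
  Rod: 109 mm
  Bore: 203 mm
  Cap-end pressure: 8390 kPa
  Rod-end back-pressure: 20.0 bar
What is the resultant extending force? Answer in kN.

Cap-side area A_cap = π/4 × (203 mm)² = 32370 mm^2
Rod-side annular area A_ann = π/4 × (203² − 109²) = 23030 mm^2
Net thrust = P_cap·A_cap − P_rod·A_ann = 271.5 kN − 46.07 kN

F ≈ 225 kN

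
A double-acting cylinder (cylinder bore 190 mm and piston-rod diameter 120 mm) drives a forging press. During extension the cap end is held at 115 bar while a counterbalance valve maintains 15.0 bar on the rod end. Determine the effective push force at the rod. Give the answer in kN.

F ≈ 300 kN

Cap-side area A_cap = π/4 × (190 mm)² = 28350 mm^2
Rod-side annular area A_ann = π/4 × (190² − 120²) = 17040 mm^2
Net thrust = P_cap·A_cap − P_rod·A_ann = 326.1 kN − 25.56 kN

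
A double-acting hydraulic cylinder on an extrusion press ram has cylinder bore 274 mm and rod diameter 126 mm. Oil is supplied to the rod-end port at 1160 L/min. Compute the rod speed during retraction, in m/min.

Rod-side annular area A_ann = π/4 × (274² − 126²) = 46500 mm^2
Flow into the rod-end port fills the annular volume.
v = Q / A

v ≈ 24.9 m/min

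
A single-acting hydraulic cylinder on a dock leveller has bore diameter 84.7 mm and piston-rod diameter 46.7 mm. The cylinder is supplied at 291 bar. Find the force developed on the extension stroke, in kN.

F ≈ 164 kN

Cap-side area A_cap = π/4 × (84.7 mm)² = 5635 mm^2
F = P × A_cap = 291 bar × A_cap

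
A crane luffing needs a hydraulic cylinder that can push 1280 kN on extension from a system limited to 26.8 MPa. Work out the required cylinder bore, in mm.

Extension force acts on the full piston face: F = P × (π/4)D².
D = √(4F / (πP)) = √(4 × 1280 kN / (π × 26.8 MPa))

D ≈ 247 mm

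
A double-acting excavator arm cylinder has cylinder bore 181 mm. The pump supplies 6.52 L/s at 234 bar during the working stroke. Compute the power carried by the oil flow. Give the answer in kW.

Hydraulic power = P × Q

W ≈ 153 kW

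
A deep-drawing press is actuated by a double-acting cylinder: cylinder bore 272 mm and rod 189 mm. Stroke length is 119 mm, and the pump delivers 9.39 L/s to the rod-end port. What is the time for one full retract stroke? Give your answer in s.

Rod-side annular area A_ann = π/4 × (272² − 189²) = 30050 mm^2
Swept volume V = A × L; t = V / Q = A·L / Q

t ≈ 0.381 s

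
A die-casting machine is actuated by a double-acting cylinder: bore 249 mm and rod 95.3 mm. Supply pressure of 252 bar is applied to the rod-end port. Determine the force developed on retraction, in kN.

Rod-side annular area A_ann = π/4 × (249² − 95.3²) = 41560 mm^2
On retraction the pressure acts on the annular area (bore minus rod).
F = P × A_ann

F ≈ 1050 kN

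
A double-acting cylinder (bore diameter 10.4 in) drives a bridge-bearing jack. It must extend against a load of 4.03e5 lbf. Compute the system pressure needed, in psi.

Cap-side area A_cap = π/4 × (10.4 in)² = 84.95 in^2
P = F / A = 4.03e5 lbf / A

P ≈ 4740 psi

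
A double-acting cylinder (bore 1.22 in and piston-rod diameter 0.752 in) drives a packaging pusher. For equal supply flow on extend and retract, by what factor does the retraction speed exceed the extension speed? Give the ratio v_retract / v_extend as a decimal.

v_ret/v_ext ≈ 1.61

Cap-side area A_cap = π/4 × (1.22 in)² = 1.169 in^2
Rod-side annular area A_ann = π/4 × (1.22² − 0.752²) = 0.7248 in^2
For equal Q, v ∝ 1/A, so v_ret/v_ext = A_cap/A_ann.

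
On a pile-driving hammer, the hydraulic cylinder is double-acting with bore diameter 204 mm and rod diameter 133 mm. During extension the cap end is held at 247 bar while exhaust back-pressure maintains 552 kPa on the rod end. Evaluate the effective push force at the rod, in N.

F ≈ 7.97e5 N

Cap-side area A_cap = π/4 × (204 mm)² = 32690 mm^2
Rod-side annular area A_ann = π/4 × (204² − 133²) = 18790 mm^2
Net thrust = P_cap·A_cap − P_rod·A_ann = 8.073e5 N − 10370 N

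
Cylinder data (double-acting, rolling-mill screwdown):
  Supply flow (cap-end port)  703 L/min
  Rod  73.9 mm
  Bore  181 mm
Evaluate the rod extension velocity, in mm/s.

Cap-side area A_cap = π/4 × (181 mm)² = 25730 mm^2
v = Q / A

v ≈ 455 mm/s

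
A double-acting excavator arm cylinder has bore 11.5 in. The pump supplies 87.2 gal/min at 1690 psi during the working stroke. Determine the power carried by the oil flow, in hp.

Hydraulic power = P × Q

W ≈ 86.0 hp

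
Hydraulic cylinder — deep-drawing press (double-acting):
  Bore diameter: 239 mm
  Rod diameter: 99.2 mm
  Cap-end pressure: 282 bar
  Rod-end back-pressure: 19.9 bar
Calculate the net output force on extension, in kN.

F ≈ 1190 kN

Cap-side area A_cap = π/4 × (239 mm)² = 44860 mm^2
Rod-side annular area A_ann = π/4 × (239² − 99.2²) = 37130 mm^2
Net thrust = P_cap·A_cap − P_rod·A_ann = 1265 kN − 73.90 kN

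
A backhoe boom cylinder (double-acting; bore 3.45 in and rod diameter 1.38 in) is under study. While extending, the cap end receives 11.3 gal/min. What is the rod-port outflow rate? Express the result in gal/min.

Cap-side area A_cap = π/4 × (3.45 in)² = 9.348 in^2
Rod-side annular area A_ann = π/4 × (3.45² − 1.38²) = 7.852 in^2
Piston speed v = Q_in/A_cap; rod-end outflow Q_out = v × A_ann = Q_in × A_ann/A_cap.

Q_out ≈ 9.49 gal/min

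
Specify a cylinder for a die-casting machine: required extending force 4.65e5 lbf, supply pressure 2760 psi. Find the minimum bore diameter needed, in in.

Extension force acts on the full piston face: F = P × (π/4)D².
D = √(4F / (πP)) = √(4 × 4.65e5 lbf / (π × 2760 psi))

D ≈ 14.6 in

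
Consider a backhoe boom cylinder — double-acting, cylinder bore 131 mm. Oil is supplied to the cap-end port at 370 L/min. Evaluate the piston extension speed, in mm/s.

v ≈ 458 mm/s

Cap-side area A_cap = π/4 × (131 mm)² = 13480 mm^2
v = Q / A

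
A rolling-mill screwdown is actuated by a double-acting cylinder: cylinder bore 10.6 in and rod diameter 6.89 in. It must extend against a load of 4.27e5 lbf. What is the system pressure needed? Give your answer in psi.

P ≈ 4840 psi

Cap-side area A_cap = π/4 × (10.6 in)² = 88.25 in^2
P = F / A = 4.27e5 lbf / A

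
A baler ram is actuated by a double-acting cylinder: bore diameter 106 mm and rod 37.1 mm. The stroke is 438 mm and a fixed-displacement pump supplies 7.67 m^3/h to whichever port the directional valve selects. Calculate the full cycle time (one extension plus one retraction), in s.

t ≈ 3.41 s

Cap-side area A_cap = π/4 × (106 mm)² = 8825 mm^2
Rod-side annular area A_ann = π/4 × (106² − 37.1²) = 7744 mm^2
t_ext = A_cap·L/Q = 1.814 s
t_ret = A_ann·L/Q = 1.592 s
t_cycle = t_ext + t_ret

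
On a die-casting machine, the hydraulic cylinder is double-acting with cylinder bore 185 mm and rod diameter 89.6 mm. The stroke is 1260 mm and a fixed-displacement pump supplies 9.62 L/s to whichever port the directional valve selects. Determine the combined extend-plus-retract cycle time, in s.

Cap-side area A_cap = π/4 × (185 mm)² = 26880 mm^2
Rod-side annular area A_ann = π/4 × (185² − 89.6²) = 20570 mm^2
t_ext = A_cap·L/Q = 3.521 s
t_ret = A_ann·L/Q = 2.695 s
t_cycle = t_ext + t_ret

t ≈ 6.22 s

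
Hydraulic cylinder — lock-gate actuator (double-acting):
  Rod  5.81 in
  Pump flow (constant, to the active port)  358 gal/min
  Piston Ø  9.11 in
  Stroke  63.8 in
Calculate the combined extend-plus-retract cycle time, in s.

t ≈ 4.81 s

Cap-side area A_cap = π/4 × (9.11 in)² = 65.18 in^2
Rod-side annular area A_ann = π/4 × (9.11² − 5.81²) = 38.67 in^2
t_ext = A_cap·L/Q = 3.017 s
t_ret = A_ann·L/Q = 1.790 s
t_cycle = t_ext + t_ret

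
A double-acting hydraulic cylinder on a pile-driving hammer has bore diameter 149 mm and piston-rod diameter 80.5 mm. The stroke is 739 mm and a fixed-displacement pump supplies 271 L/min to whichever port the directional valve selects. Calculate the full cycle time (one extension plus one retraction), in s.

t ≈ 4.87 s

Cap-side area A_cap = π/4 × (149 mm)² = 17440 mm^2
Rod-side annular area A_ann = π/4 × (149² − 80.5²) = 12350 mm^2
t_ext = A_cap·L/Q = 2.853 s
t_ret = A_ann·L/Q = 2.020 s
t_cycle = t_ext + t_ret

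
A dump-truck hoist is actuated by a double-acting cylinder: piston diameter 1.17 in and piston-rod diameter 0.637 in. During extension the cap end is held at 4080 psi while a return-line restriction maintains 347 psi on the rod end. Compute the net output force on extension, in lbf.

F ≈ 4120 lbf

Cap-side area A_cap = π/4 × (1.17 in)² = 1.075 in^2
Rod-side annular area A_ann = π/4 × (1.17² − 0.637²) = 0.7564 in^2
Net thrust = P_cap·A_cap − P_rod·A_ann = 4387 lbf − 262.5 lbf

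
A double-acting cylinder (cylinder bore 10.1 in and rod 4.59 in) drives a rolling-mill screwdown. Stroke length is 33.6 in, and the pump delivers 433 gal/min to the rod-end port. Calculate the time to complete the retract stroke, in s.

t ≈ 1.28 s

Rod-side annular area A_ann = π/4 × (10.1² − 4.59²) = 63.57 in^2
Swept volume V = A × L; t = V / Q = A·L / Q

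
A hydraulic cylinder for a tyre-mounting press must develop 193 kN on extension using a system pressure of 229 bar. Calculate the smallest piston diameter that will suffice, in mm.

Extension force acts on the full piston face: F = P × (π/4)D².
D = √(4F / (πP)) = √(4 × 193 kN / (π × 229 bar))

D ≈ 104 mm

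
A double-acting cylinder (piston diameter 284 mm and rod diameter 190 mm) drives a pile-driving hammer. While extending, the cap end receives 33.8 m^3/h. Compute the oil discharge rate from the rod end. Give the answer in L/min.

Q_out ≈ 311 L/min

Cap-side area A_cap = π/4 × (284 mm)² = 63350 mm^2
Rod-side annular area A_ann = π/4 × (284² − 190²) = 34990 mm^2
Piston speed v = Q_in/A_cap; rod-end outflow Q_out = v × A_ann = Q_in × A_ann/A_cap.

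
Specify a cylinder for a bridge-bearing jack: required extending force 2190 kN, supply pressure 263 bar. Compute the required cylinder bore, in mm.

Extension force acts on the full piston face: F = P × (π/4)D².
D = √(4F / (πP)) = √(4 × 2190 kN / (π × 263 bar))

D ≈ 326 mm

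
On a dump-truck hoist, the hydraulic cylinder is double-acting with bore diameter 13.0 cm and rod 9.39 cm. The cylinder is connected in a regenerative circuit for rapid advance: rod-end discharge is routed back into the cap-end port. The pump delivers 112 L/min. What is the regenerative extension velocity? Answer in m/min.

v ≈ 16.2 m/min

In regeneration the rod-end outflow joins the pump flow into the cap end, so the net volume the pump must supply per unit advance equals the rod cross-section area.
Rod cross-section A_rod = π/4 × (9.39 cm)² = 69.25 cm^2
v = Q_pump / A_rod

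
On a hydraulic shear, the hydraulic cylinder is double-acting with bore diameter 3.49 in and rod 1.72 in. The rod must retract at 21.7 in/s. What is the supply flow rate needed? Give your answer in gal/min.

Q ≈ 40.8 gal/min

Rod-side annular area A_ann = π/4 × (3.49² − 1.72²) = 7.243 in^2
Q = A × v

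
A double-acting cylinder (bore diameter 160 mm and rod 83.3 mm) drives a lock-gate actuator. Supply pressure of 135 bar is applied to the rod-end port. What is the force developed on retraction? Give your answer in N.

F ≈ 1.98e5 N

Rod-side annular area A_ann = π/4 × (160² − 83.3²) = 14660 mm^2
On retraction the pressure acts on the annular area (bore minus rod).
F = P × A_ann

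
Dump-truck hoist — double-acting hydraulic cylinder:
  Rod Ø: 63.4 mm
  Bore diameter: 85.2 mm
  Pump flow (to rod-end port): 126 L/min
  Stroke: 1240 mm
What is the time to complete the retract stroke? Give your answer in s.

Rod-side annular area A_ann = π/4 × (85.2² − 63.4²) = 2544 mm^2
Swept volume V = A × L; t = V / Q = A·L / Q

t ≈ 1.50 s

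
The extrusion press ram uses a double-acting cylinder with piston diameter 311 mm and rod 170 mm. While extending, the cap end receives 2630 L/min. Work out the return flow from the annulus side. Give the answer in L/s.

Cap-side area A_cap = π/4 × (311 mm)² = 75960 mm^2
Rod-side annular area A_ann = π/4 × (311² − 170²) = 53270 mm^2
Piston speed v = Q_in/A_cap; rod-end outflow Q_out = v × A_ann = Q_in × A_ann/A_cap.

Q_out ≈ 30.7 L/s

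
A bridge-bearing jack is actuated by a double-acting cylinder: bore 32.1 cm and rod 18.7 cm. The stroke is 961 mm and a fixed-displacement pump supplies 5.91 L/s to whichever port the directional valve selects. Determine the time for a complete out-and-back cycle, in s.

t ≈ 21.9 s

Cap-side area A_cap = π/4 × (32.1 cm)² = 809.3 cm^2
Rod-side annular area A_ann = π/4 × (32.1² − 18.7²) = 534.6 cm^2
t_ext = A_cap·L/Q = 13.16 s
t_ret = A_ann·L/Q = 8.693 s
t_cycle = t_ext + t_ret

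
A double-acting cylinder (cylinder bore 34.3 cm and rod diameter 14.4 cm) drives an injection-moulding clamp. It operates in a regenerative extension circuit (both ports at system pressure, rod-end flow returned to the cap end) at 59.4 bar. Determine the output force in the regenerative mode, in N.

With equal pressure on both faces, forces on the annular region cancel; the net push is pressure × rod cross-section.
Rod cross-section A_rod = π/4 × (14.4 cm)² = 162.9 cm^2
F = P × A_rod

F ≈ 96700 N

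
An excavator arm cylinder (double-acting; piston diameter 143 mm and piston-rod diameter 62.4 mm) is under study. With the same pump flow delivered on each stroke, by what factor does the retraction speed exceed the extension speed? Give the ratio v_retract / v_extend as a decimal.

v_ret/v_ext ≈ 1.24

Cap-side area A_cap = π/4 × (143 mm)² = 16060 mm^2
Rod-side annular area A_ann = π/4 × (143² − 62.4²) = 13000 mm^2
For equal Q, v ∝ 1/A, so v_ret/v_ext = A_cap/A_ann.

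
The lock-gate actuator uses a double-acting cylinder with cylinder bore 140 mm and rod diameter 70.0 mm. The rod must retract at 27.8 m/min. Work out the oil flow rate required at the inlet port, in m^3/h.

Rod-side annular area A_ann = π/4 × (140² − 70.0²) = 11550 mm^2
Q = A × v

Q ≈ 19.3 m^3/h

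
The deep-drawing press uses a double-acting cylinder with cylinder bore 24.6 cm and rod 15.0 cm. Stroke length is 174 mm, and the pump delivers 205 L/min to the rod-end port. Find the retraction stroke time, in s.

Rod-side annular area A_ann = π/4 × (24.6² − 15.0²) = 298.6 cm^2
Swept volume V = A × L; t = V / Q = A·L / Q

t ≈ 1.52 s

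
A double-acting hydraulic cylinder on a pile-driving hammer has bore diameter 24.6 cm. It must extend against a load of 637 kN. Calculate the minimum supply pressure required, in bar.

Cap-side area A_cap = π/4 × (24.6 cm)² = 475.3 cm^2
P = F / A = 637 kN / A

P ≈ 134 bar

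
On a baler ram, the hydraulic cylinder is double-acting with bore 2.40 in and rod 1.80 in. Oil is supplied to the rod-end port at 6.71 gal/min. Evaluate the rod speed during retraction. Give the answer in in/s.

v ≈ 13.1 in/s

Rod-side annular area A_ann = π/4 × (2.40² − 1.80²) = 1.979 in^2
Flow into the rod-end port fills the annular volume.
v = Q / A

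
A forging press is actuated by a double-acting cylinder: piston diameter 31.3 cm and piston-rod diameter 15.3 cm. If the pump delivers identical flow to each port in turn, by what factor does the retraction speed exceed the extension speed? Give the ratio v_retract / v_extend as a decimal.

Cap-side area A_cap = π/4 × (31.3 cm)² = 769.4 cm^2
Rod-side annular area A_ann = π/4 × (31.3² − 15.3²) = 585.6 cm^2
For equal Q, v ∝ 1/A, so v_ret/v_ext = A_cap/A_ann.

v_ret/v_ext ≈ 1.31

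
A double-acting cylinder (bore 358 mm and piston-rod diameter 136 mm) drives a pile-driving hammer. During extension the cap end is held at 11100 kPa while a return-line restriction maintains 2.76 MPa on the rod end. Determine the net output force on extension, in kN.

Cap-side area A_cap = π/4 × (358 mm)² = 1.007e5 mm^2
Rod-side annular area A_ann = π/4 × (358² − 136²) = 86130 mm^2
Net thrust = P_cap·A_cap − P_rod·A_ann = 1117 kN − 237.7 kN

F ≈ 880 kN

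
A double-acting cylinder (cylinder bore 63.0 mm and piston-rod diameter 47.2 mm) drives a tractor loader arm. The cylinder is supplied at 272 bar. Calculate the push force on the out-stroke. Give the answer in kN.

F ≈ 84.8 kN

Cap-side area A_cap = π/4 × (63.0 mm)² = 3117 mm^2
F = P × A_cap = 272 bar × A_cap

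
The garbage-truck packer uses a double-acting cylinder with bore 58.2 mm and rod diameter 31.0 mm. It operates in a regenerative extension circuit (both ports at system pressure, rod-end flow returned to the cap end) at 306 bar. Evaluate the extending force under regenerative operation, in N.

With equal pressure on both faces, forces on the annular region cancel; the net push is pressure × rod cross-section.
Rod cross-section A_rod = π/4 × (31.0 mm)² = 754.8 mm^2
F = P × A_rod

F ≈ 23100 N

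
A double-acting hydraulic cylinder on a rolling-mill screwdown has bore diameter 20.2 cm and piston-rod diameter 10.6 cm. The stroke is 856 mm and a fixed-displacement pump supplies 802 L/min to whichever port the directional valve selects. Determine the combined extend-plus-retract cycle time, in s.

Cap-side area A_cap = π/4 × (20.2 cm)² = 320.5 cm^2
Rod-side annular area A_ann = π/4 × (20.2² − 10.6²) = 232.2 cm^2
t_ext = A_cap·L/Q = 2.052 s
t_ret = A_ann·L/Q = 1.487 s
t_cycle = t_ext + t_ret

t ≈ 3.54 s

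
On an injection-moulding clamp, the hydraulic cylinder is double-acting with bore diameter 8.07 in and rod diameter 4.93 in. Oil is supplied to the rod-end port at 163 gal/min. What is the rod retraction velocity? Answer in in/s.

Rod-side annular area A_ann = π/4 × (8.07² − 4.93²) = 32.06 in^2
Flow into the rod-end port fills the annular volume.
v = Q / A

v ≈ 19.6 in/s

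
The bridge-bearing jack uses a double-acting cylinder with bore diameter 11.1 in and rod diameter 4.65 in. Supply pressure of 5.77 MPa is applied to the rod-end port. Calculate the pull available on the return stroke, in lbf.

F ≈ 66800 lbf

Rod-side annular area A_ann = π/4 × (11.1² − 4.65²) = 79.79 in^2
On retraction the pressure acts on the annular area (bore minus rod).
F = P × A_ann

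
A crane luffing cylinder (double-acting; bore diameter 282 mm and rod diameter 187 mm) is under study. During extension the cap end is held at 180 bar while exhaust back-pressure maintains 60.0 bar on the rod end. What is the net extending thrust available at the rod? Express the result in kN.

Cap-side area A_cap = π/4 × (282 mm)² = 62460 mm^2
Rod-side annular area A_ann = π/4 × (282² − 187²) = 34990 mm^2
Net thrust = P_cap·A_cap − P_rod·A_ann = 1124 kN − 210.0 kN

F ≈ 914 kN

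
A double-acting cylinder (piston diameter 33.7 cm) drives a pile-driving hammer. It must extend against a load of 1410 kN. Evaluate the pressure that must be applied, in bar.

Cap-side area A_cap = π/4 × (33.7 cm)² = 892.0 cm^2
P = F / A = 1410 kN / A

P ≈ 158 bar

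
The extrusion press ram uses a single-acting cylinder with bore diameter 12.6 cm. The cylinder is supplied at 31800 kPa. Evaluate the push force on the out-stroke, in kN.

Cap-side area A_cap = π/4 × (12.6 cm)² = 124.7 cm^2
F = P × A_cap = 31800 kPa × A_cap

F ≈ 397 kN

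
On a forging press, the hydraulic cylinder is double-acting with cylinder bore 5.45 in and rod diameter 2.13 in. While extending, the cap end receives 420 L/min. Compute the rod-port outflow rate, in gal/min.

Cap-side area A_cap = π/4 × (5.45 in)² = 23.33 in^2
Rod-side annular area A_ann = π/4 × (5.45² − 2.13²) = 19.77 in^2
Piston speed v = Q_in/A_cap; rod-end outflow Q_out = v × A_ann = Q_in × A_ann/A_cap.

Q_out ≈ 94.0 gal/min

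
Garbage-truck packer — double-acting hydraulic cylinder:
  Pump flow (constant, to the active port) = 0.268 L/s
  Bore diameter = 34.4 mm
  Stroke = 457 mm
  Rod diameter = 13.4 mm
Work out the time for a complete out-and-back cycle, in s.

Cap-side area A_cap = π/4 × (34.4 mm)² = 929.4 mm^2
Rod-side annular area A_ann = π/4 × (34.4² − 13.4²) = 788.4 mm^2
t_ext = A_cap·L/Q = 1.585 s
t_ret = A_ann·L/Q = 1.344 s
t_cycle = t_ext + t_ret

t ≈ 2.93 s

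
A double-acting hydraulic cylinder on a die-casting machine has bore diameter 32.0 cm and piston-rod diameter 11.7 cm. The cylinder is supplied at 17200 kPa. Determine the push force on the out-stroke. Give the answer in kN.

Cap-side area A_cap = π/4 × (32.0 cm)² = 804.2 cm^2
F = P × A_cap = 17200 kPa × A_cap

F ≈ 1380 kN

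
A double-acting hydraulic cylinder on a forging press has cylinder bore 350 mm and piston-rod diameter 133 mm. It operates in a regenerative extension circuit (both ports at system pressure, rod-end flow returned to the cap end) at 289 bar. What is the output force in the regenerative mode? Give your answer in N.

With equal pressure on both faces, forces on the annular region cancel; the net push is pressure × rod cross-section.
Rod cross-section A_rod = π/4 × (133 mm)² = 13890 mm^2
F = P × A_rod

F ≈ 4.02e5 N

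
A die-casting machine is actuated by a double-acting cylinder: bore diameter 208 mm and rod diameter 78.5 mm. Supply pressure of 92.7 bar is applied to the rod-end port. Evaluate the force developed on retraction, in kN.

F ≈ 270 kN

Rod-side annular area A_ann = π/4 × (208² − 78.5²) = 29140 mm^2
On retraction the pressure acts on the annular area (bore minus rod).
F = P × A_ann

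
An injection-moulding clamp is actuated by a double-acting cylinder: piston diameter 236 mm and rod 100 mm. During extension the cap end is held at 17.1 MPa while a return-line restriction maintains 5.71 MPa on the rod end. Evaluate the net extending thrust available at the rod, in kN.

Cap-side area A_cap = π/4 × (236 mm)² = 43740 mm^2
Rod-side annular area A_ann = π/4 × (236² − 100²) = 35890 mm^2
Net thrust = P_cap·A_cap − P_rod·A_ann = 748.0 kN − 204.9 kN

F ≈ 543 kN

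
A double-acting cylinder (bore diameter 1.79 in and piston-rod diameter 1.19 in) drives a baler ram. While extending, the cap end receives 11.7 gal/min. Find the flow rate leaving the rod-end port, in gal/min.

Cap-side area A_cap = π/4 × (1.79 in)² = 2.516 in^2
Rod-side annular area A_ann = π/4 × (1.79² − 1.19²) = 1.404 in^2
Piston speed v = Q_in/A_cap; rod-end outflow Q_out = v × A_ann = Q_in × A_ann/A_cap.

Q_out ≈ 6.53 gal/min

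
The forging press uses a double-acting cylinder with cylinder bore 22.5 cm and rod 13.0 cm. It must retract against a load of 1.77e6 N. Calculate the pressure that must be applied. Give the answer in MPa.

Rod-side annular area A_ann = π/4 × (22.5² − 13.0²) = 264.9 cm^2
Retraction: pressure acts on the annular area.
P = F / A = 1.77e6 N / A

P ≈ 66.8 MPa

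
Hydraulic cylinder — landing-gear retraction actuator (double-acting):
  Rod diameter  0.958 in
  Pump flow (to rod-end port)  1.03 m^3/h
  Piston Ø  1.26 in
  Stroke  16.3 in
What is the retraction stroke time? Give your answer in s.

Rod-side annular area A_ann = π/4 × (1.26² − 0.958²) = 0.5261 in^2
Swept volume V = A × L; t = V / Q = A·L / Q

t ≈ 0.491 s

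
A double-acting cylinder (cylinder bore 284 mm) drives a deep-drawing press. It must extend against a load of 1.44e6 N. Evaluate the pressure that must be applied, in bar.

P ≈ 227 bar

Cap-side area A_cap = π/4 × (284 mm)² = 63350 mm^2
P = F / A = 1.44e6 N / A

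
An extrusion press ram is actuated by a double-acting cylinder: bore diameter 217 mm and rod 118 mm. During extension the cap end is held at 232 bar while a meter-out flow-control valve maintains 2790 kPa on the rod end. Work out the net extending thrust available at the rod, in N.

Cap-side area A_cap = π/4 × (217 mm)² = 36980 mm^2
Rod-side annular area A_ann = π/4 × (217² − 118²) = 26050 mm^2
Net thrust = P_cap·A_cap − P_rod·A_ann = 8.580e5 N − 72670 N

F ≈ 7.85e5 N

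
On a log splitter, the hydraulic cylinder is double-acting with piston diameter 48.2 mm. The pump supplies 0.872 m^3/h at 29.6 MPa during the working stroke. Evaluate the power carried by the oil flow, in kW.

W ≈ 7.17 kW

Hydraulic power = P × Q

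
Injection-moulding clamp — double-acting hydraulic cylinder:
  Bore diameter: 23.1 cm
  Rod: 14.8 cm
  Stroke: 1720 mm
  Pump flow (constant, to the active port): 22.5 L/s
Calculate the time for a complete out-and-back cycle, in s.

t ≈ 5.09 s

Cap-side area A_cap = π/4 × (23.1 cm)² = 419.1 cm^2
Rod-side annular area A_ann = π/4 × (23.1² − 14.8²) = 247.1 cm^2
t_ext = A_cap·L/Q = 3.204 s
t_ret = A_ann·L/Q = 1.889 s
t_cycle = t_ext + t_ret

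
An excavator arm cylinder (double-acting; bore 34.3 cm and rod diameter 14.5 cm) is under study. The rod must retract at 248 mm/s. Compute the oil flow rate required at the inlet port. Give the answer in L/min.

Q ≈ 1130 L/min

Rod-side annular area A_ann = π/4 × (34.3² − 14.5²) = 758.9 cm^2
Q = A × v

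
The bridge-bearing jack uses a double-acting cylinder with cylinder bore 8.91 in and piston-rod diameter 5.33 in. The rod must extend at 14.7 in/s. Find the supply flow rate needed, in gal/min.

Cap-side area A_cap = π/4 × (8.91 in)² = 62.35 in^2
Q = A × v

Q ≈ 238 gal/min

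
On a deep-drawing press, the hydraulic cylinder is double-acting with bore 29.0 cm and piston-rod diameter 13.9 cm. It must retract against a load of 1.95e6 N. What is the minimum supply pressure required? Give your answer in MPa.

Rod-side annular area A_ann = π/4 × (29.0² − 13.9²) = 508.8 cm^2
Retraction: pressure acts on the annular area.
P = F / A = 1.95e6 N / A

P ≈ 38.3 MPa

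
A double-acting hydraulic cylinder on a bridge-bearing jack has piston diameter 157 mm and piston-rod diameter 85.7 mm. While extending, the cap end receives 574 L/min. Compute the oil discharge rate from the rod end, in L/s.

Q_out ≈ 6.72 L/s

Cap-side area A_cap = π/4 × (157 mm)² = 19360 mm^2
Rod-side annular area A_ann = π/4 × (157² − 85.7²) = 13590 mm^2
Piston speed v = Q_in/A_cap; rod-end outflow Q_out = v × A_ann = Q_in × A_ann/A_cap.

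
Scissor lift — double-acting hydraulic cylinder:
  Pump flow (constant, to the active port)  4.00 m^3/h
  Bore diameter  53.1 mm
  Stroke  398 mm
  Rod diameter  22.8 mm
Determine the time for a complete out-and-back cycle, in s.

t ≈ 1.44 s

Cap-side area A_cap = π/4 × (53.1 mm)² = 2215 mm^2
Rod-side annular area A_ann = π/4 × (53.1² − 22.8²) = 1806 mm^2
t_ext = A_cap·L/Q = 0.7932 s
t_ret = A_ann·L/Q = 0.6470 s
t_cycle = t_ext + t_ret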